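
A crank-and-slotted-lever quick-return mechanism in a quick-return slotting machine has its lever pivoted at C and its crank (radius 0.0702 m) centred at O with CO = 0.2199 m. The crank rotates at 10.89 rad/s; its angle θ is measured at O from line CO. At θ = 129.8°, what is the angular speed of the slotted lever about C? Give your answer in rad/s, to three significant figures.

1.61

ω = 10.89 rad/s
Crank pin A relative to C: A = (d + r cosθ, r sinθ); lever angle φ = atan2(r sinθ, d + r cosθ).
Differentiating tanφ: φ̇ = rω(d cosθ + r)/(d² + r² + 2dr cosθ).
d² + r² + 2dr cosθ = |CA|² = 0.0335213 m²;  d cosθ + r = -0.07056 m.
|ω_lever| = |0.0702·10.89·-0.07056| / 0.0335213 = 1.6092 rad/s.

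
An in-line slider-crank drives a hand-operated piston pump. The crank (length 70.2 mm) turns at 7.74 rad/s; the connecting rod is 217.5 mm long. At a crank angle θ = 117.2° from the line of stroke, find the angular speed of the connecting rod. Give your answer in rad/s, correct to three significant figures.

1.19

ω = 7.74 rad/s
The rod makes angle φ with the slider axis where L sinφ = r sinθ; differentiating, L cosφ·φ̇ = r ω cosθ.
L cosφ = √(L² − r² sin²θ) = 0.20835 m.
|ω_rod| = r ω |cosθ| / √(L² − r² sin²θ) = 0.0702·7.74·0.45710/0.20835 = 1.1921 rad/s.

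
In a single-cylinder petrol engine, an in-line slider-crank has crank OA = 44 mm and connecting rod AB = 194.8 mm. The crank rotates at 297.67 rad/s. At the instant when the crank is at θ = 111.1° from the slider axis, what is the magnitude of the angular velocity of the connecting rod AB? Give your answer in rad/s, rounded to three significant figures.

24.8

ω = 297.7 rad/s
The rod makes angle φ with the slider axis where L sinφ = r sinθ; differentiating, L cosφ·φ̇ = r ω cosθ.
L cosφ = √(L² − r² sin²θ) = 0.19043 m.
|ω_rod| = r ω |cosθ| / √(L² − r² sin²θ) = 0.044·297.7·0.36000/0.19043 = 24.761 rad/s.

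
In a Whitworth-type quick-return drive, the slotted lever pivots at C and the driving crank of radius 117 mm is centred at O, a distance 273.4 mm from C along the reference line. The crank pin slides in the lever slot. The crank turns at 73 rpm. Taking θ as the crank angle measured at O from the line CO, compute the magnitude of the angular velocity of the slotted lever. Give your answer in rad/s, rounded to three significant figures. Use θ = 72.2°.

1.66

ω = 7.645 rad/s (from 73 rpm).
Crank pin A relative to C: A = (d + r cosθ, r sinθ); lever angle φ = atan2(r sinθ, d + r cosθ).
Differentiating tanφ: φ̇ = rω(d cosθ + r)/(d² + r² + 2dr cosθ).
d² + r² + 2dr cosθ = |CA|² = 0.107994 m²;  d cosθ + r = +0.20058 m.
|ω_lever| = |0.117·7.645·+0.20058| / 0.107994 = 1.6612 rad/s.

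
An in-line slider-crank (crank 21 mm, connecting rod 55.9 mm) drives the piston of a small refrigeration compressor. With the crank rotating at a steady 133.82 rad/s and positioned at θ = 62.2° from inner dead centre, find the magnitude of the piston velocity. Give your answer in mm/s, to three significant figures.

ω = 133.8 rad/s
For an in-line slider-crank, x = r cosθ + √(L² − r² sin²θ), so v = −rω sinθ·[1 + r cosθ/√(L² − r² sin²θ)].
With r = 0.021 m, L = 0.0559 m, θ = 62.2°: √(L² − r² sin²θ) = 0.052723 m.
v = −0.021·133.8·0.88458·[1 + 0.021·0.46639/0.052723] = -2.9477 m/s.
|v| = 2.9477 m/s = 2947.7 mm/s.

2950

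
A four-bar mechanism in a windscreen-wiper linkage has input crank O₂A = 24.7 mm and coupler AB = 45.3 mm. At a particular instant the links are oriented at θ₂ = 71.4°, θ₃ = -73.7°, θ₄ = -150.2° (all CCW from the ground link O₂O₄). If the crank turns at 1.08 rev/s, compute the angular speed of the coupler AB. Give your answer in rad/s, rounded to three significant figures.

2.53

ω₂ = 6.786 rad/s (from 1.08 rev/s).
Differentiating the loop-closure r₂e^{iθ₂}+r₃e^{iθ₃}=r₁+r₄e^{iθ₄} gives r₂ω₂e^{iθ₂}+r₃ω₃e^{iθ₃}=r₄ω₄e^{iθ₄}.
Eliminating the other unknown: ω₃ = r₂ω₂ sin(θ₄−θ₂) / [r₃ sin(θ₃−θ₄)].
Numerator sine = +0.66393; denominator sine = +0.97237.
Result = 0.0247·6.786·(+0.66393) / (0.0453·(+0.97237)) = +2.5263 rad/s; magnitude 2.5263 rad/s.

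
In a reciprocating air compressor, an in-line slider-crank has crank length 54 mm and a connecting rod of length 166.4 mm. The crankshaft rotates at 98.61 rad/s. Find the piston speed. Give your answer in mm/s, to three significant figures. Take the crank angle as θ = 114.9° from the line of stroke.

ω = 98.61 rad/s
For an in-line slider-crank, x = r cosθ + √(L² − r² sin²θ), so v = −rω sinθ·[1 + r cosθ/√(L² − r² sin²θ)].
With r = 0.054 m, L = 0.1664 m, θ = 114.9°: √(L² − r² sin²θ) = 0.15903 m.
v = −0.054·98.61·0.90704·[1 + 0.054·-0.42104/0.15903] = -4.1394 m/s.
|v| = 4.1394 m/s = 4139.4 mm/s.

4140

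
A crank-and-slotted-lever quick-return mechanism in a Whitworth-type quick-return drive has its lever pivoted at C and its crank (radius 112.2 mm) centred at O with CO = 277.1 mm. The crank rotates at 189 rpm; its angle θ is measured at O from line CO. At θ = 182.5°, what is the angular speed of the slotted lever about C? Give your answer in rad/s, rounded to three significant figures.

ω = 19.79 rad/s (from 189 rpm).
Crank pin A relative to C: A = (d + r cosθ, r sinθ); lever angle φ = atan2(r sinθ, d + r cosθ).
Differentiating tanφ: φ̇ = rω(d cosθ + r)/(d² + r² + 2dr cosθ).
d² + r² + 2dr cosθ = |CA|² = 0.0272512 m²;  d cosθ + r = -0.16464 m.
|ω_lever| = |0.1122·19.79·-0.16464| / 0.0272512 = 13.416 rad/s.

13.4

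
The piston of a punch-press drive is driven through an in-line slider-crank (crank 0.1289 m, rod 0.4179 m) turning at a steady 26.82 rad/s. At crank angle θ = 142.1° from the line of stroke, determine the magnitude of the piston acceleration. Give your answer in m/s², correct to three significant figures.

65.3

ω = 26.82 rad/s
x(θ) = r cosθ + √(L² − r² sin²θ); with ω constant, a = ω²·d²x/dθ².
d²x/dθ² = −r cosθ − r²(cos2θ)/√u − r⁴ sin²2θ/(4u^{3/2}),  u = L² − r² sin²θ = 0.168371 m².
Substituting r = 0.1289 m, L = 0.4179 m, θ = 142.1°: d²x/dθ² = +0.090841 m.
a = ω²·d²x/dθ² = (26.82)²·(+0.090841) = +65.343 m/s²;  |a| = 65.343 m/s².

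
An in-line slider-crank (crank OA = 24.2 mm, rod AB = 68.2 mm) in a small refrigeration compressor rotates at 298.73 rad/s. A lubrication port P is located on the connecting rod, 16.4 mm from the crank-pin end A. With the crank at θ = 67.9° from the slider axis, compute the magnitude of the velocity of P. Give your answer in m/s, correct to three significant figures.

7.23

ω = 298.7 rad/s.  Crank-pin speed |V_A| = rω = 7.2293 m/s, perpendicular to OA.
Rod angle: sinφ = −(r/L) sinθ ⇒ φ = -19.194°; ω_rod = −rω cosθ/√(L²−r²sin²θ) = -42.228 rad/s.
V_P = V_A + ω_rod × AP, with AP = 0.0164 m along the rod.
Components: V_Px = −rω sinθ − a·ω_rod·sinφ = -6.9258 m/s;  V_Py = rω cosθ + a·ω_rod·cosφ = +2.0658 m/s.
|V_P| = √(V_Px² + V_Py²) = 7.2273 m/s.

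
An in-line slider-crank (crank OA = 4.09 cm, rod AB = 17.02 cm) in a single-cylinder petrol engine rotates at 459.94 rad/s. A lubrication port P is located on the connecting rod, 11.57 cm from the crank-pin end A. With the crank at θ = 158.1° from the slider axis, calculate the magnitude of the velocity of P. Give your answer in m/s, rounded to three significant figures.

8.16

ω = 459.9 rad/s.  Crank-pin speed |V_A| = rω = 18.812 m/s, perpendicular to OA.
Rod angle: sinφ = −(r/L) sinθ ⇒ φ = -5.142°; ω_rod = −rω cosθ/√(L²−r²sin²θ) = +102.96 rad/s.
V_P = V_A + ω_rod × AP, with AP = 0.1157 m along the rod.
Components: V_Px = −rω sinθ − a·ω_rod·sinφ = -5.9487 m/s;  V_Py = rω cosθ + a·ω_rod·cosφ = -5.589 m/s.
|V_P| = √(V_Px² + V_Py²) = 8.1623 m/s.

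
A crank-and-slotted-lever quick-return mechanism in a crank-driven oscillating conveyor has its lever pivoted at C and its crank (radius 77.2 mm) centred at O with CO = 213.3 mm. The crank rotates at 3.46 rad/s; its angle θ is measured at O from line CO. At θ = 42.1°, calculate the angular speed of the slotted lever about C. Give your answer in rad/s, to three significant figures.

0.829

ω = 3.46 rad/s
Crank pin A relative to C: A = (d + r cosθ, r sinθ); lever angle φ = atan2(r sinθ, d + r cosθ).
Differentiating tanφ: φ̇ = rω(d cosθ + r)/(d² + r² + 2dr cosθ).
d² + r² + 2dr cosθ = |CA|² = 0.0758926 m²;  d cosθ + r = +0.23546 m.
|ω_lever| = |0.0772·3.46·+0.23546| / 0.0758926 = 0.82874 rad/s.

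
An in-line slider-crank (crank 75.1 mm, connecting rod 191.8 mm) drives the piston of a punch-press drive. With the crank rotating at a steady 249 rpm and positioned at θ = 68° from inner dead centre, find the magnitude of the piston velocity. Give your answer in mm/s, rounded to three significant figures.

ω = 2π·249/60 = 26.08 rad/s
For an in-line slider-crank, x = r cosθ + √(L² − r² sin²θ), so v = −rω sinθ·[1 + r cosθ/√(L² − r² sin²θ)].
With r = 0.0751 m, L = 0.1918 m, θ = 68°: √(L² − r² sin²θ) = 0.17871 m.
v = −0.0751·26.08·0.92718·[1 + 0.0751·0.37461/0.17871] = -2.1015 m/s.
|v| = 2.1015 m/s = 2101.5 mm/s.

2100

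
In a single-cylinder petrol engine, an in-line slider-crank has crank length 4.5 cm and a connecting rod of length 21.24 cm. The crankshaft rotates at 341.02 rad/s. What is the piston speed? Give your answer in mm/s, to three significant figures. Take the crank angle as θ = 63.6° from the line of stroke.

15100

ω = 341 rad/s
For an in-line slider-crank, x = r cosθ + √(L² − r² sin²θ), so v = −rω sinθ·[1 + r cosθ/√(L² − r² sin²θ)].
With r = 0.045 m, L = 0.2124 m, θ = 63.6°: √(L² − r² sin²θ) = 0.20854 m.
v = −0.045·341·0.89571·[1 + 0.045·0.44464/0.20854] = -15.064 m/s.
|v| = 15.064 m/s = 15064 mm/s.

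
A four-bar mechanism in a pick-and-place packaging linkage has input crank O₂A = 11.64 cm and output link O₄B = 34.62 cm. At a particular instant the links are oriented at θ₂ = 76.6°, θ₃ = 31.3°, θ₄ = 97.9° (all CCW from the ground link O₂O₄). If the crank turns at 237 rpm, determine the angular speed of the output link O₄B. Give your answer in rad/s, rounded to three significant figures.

ω₂ = 24.82 rad/s (from 237 rpm).
Differentiating the loop-closure r₂e^{iθ₂}+r₃e^{iθ₃}=r₁+r₄e^{iθ₄} gives r₂ω₂e^{iθ₂}+r₃ω₃e^{iθ₃}=r₄ω₄e^{iθ₄}.
Eliminating the other unknown: ω₄ = r₂ω₂ sin(θ₂−θ₃) / [r₄ sin(θ₄−θ₃)].
Numerator sine = +0.71080; denominator sine = +0.91775.
Result = 0.1164·24.82·(+0.71080) / (0.3462·(+0.91775)) = +6.4628 rad/s; magnitude 6.4628 rad/s.

6.46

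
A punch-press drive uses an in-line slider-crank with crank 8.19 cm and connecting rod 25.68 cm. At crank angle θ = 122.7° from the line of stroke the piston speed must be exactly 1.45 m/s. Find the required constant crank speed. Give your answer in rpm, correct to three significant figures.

For an in-line slider-crank, |v_piston| = rω|sinθ|·[1 + r cosθ/√(L² − r² sin²θ)].
With r = 0.0819 m, L = 0.2568 m, θ = 122.7°: the bracketed kinematic factor |dx/dθ| = 0.056593 m.
ω = v/|dx/dθ| = 1.45/0.056593 = 25.622 rad/s.
N = 60ω/(2π) = 244.67 rpm.

245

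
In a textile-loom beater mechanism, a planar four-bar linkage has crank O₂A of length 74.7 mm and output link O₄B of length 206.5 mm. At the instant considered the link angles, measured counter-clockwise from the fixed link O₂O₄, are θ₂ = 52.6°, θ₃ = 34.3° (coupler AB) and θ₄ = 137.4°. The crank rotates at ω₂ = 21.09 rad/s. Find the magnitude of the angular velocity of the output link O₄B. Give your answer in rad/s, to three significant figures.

ω₂ = 21.09 rad/s
Differentiating the loop-closure r₂e^{iθ₂}+r₃e^{iθ₃}=r₁+r₄e^{iθ₄} gives r₂ω₂e^{iθ₂}+r₃ω₃e^{iθ₃}=r₄ω₄e^{iθ₄}.
Eliminating the other unknown: ω₄ = r₂ω₂ sin(θ₂−θ₃) / [r₄ sin(θ₄−θ₃)].
Numerator sine = +0.31399; denominator sine = +0.97398.
Result = 0.0747·21.09·(+0.31399) / (0.2065·(+0.97398)) = +2.4595 rad/s; magnitude 2.4595 rad/s.

2.46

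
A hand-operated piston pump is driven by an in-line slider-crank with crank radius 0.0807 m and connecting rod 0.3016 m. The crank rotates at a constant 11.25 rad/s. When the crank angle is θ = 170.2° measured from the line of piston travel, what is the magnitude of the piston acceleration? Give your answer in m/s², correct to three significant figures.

7.48

ω = 11.25 rad/s
x(θ) = r cosθ + √(L² − r² sin²θ); with ω constant, a = ω²·d²x/dθ².
d²x/dθ² = −r cosθ − r²(cos2θ)/√u − r⁴ sin²2θ/(4u^{3/2}),  u = L² − r² sin²θ = 0.0907739 m².
Substituting r = 0.0807 m, L = 0.3016 m, θ = 170.2°: d²x/dθ² = +0.059116 m.
a = ω²·d²x/dθ² = (11.25)²·(+0.059116) = +7.4818 m/s²;  |a| = 7.4818 m/s².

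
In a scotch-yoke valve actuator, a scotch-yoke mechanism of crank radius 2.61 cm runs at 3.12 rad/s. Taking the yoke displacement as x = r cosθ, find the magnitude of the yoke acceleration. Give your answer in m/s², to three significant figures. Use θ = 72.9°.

ω = 3.12 rad/s
x = r cosθ ⇒ ẍ = −rω² cosθ (ω constant).
|a| = rω²|cosθ| = 0.0261·(3.12)²·|cos 72.9°| = 0.074706 m/s².

0.0747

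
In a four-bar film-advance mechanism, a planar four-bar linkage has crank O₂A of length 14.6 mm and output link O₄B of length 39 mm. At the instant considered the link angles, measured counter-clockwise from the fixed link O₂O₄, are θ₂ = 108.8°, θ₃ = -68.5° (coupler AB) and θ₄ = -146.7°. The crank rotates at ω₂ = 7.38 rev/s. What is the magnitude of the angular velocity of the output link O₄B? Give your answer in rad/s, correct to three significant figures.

ω₂ = 46.37 rad/s (from 7.38 rev/s).
Differentiating the loop-closure r₂e^{iθ₂}+r₃e^{iθ₃}=r₁+r₄e^{iθ₄} gives r₂ω₂e^{iθ₂}+r₃ω₃e^{iθ₃}=r₄ω₄e^{iθ₄}.
Eliminating the other unknown: ω₄ = r₂ω₂ sin(θ₂−θ₃) / [r₄ sin(θ₄−θ₃)].
Numerator sine = +0.04711; denominator sine = -0.97887.
Result = 0.0146·46.37·(+0.04711) / (0.039·(-0.97887)) = -0.83537 rad/s; magnitude 0.83537 rad/s.

0.835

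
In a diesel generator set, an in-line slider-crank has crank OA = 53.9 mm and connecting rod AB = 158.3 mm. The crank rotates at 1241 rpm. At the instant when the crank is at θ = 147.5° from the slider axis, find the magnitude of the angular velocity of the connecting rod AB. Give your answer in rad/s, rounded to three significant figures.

38.0

ω = 130 rad/s (converted from 1241 rpm).
The rod makes angle φ with the slider axis where L sinφ = r sinθ; differentiating, L cosφ·φ̇ = r ω cosθ.
L cosφ = √(L² − r² sin²θ) = 0.15563 m.
|ω_rod| = r ω |cosθ| / √(L² − r² sin²θ) = 0.0539·130·0.84339/0.15563 = 37.96 rad/s.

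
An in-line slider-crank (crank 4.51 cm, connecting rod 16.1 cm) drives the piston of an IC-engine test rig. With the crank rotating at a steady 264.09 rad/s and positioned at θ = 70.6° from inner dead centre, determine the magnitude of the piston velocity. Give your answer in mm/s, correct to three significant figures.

12300

ω = 264.1 rad/s
For an in-line slider-crank, x = r cosθ + √(L² − r² sin²θ), so v = −rω sinθ·[1 + r cosθ/√(L² − r² sin²θ)].
With r = 0.0451 m, L = 0.161 m, θ = 70.6°: √(L² − r² sin²θ) = 0.15528 m.
v = −0.0451·264.1·0.94322·[1 + 0.0451·0.33216/0.15528] = -12.318 m/s.
|v| = 12.318 m/s = 12318 mm/s.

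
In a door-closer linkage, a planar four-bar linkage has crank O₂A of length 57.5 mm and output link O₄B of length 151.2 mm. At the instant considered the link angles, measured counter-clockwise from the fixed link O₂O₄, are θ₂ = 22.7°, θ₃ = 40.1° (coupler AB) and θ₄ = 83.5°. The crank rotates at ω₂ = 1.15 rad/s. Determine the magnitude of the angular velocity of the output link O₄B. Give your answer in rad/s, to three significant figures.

0.190

ω₂ = 1.15 rad/s
Differentiating the loop-closure r₂e^{iθ₂}+r₃e^{iθ₃}=r₁+r₄e^{iθ₄} gives r₂ω₂e^{iθ₂}+r₃ω₃e^{iθ₃}=r₄ω₄e^{iθ₄}.
Eliminating the other unknown: ω₄ = r₂ω₂ sin(θ₂−θ₃) / [r₄ sin(θ₄−θ₃)].
Numerator sine = -0.29904; denominator sine = +0.68709.
Result = 0.0575·1.15·(-0.29904) / (0.1512·(+0.68709)) = -0.19034 rad/s; magnitude 0.19034 rad/s.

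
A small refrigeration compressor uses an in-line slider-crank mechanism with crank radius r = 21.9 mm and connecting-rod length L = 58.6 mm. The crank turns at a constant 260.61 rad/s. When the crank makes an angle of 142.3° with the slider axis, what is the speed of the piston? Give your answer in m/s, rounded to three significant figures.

2.43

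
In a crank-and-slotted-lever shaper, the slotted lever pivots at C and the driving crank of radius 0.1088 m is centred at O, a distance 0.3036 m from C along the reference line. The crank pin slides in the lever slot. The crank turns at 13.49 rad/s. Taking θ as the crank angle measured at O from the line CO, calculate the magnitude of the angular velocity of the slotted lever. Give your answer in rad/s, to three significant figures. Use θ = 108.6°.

0.212

ω = 13.49 rad/s
Crank pin A relative to C: A = (d + r cosθ, r sinθ); lever angle φ = atan2(r sinθ, d + r cosθ).
Differentiating tanφ: φ̇ = rω(d cosθ + r)/(d² + r² + 2dr cosθ).
d² + r² + 2dr cosθ = |CA|² = 0.0829389 m²;  d cosθ + r = +0.011964 m.
|ω_lever| = |0.1088·13.49·+0.011964| / 0.0829389 = 0.21172 rad/s.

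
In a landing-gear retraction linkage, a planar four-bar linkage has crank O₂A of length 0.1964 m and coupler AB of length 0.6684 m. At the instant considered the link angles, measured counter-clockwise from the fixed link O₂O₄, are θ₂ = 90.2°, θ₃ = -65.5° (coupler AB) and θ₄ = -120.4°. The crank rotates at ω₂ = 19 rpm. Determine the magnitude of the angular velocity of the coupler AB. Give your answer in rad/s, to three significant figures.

ω₂ = 1.99 rad/s (from 19 rpm).
Differentiating the loop-closure r₂e^{iθ₂}+r₃e^{iθ₃}=r₁+r₄e^{iθ₄} gives r₂ω₂e^{iθ₂}+r₃ω₃e^{iθ₃}=r₄ω₄e^{iθ₄}.
Eliminating the other unknown: ω₃ = r₂ω₂ sin(θ₄−θ₂) / [r₃ sin(θ₃−θ₄)].
Numerator sine = +0.50904; denominator sine = +0.81815.
Result = 0.1964·1.99·(+0.50904) / (0.6684·(+0.81815)) = +0.36375 rad/s; magnitude 0.36375 rad/s.

0.364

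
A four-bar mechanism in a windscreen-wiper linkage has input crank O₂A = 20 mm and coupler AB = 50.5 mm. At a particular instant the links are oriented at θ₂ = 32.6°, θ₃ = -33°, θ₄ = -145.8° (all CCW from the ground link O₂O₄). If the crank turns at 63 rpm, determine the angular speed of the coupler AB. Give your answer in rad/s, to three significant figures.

0.0791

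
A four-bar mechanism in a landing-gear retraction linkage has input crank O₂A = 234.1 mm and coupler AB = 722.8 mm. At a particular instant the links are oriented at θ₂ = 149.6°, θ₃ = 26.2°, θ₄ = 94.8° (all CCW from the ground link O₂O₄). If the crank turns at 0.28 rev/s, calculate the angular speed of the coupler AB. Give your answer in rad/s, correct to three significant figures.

ω₂ = 1.759 rad/s (from 0.28 rev/s).
Differentiating the loop-closure r₂e^{iθ₂}+r₃e^{iθ₃}=r₁+r₄e^{iθ₄} gives r₂ω₂e^{iθ₂}+r₃ω₃e^{iθ₃}=r₄ω₄e^{iθ₄}.
Eliminating the other unknown: ω₃ = r₂ω₂ sin(θ₄−θ₂) / [r₃ sin(θ₃−θ₄)].
Numerator sine = -0.81714; denominator sine = -0.93106.
Result = 0.2341·1.759·(-0.81714) / (0.7228·(-0.93106)) = +0.50009 rad/s; magnitude 0.50009 rad/s.

0.500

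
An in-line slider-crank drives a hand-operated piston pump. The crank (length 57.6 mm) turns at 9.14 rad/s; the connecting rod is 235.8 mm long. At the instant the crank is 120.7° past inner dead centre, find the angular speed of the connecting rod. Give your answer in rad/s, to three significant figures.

ω = 9.14 rad/s
The rod makes angle φ with the slider axis where L sinφ = r sinθ; differentiating, L cosφ·φ̇ = r ω cosθ.
L cosφ = √(L² − r² sin²θ) = 0.23054 m.
|ω_rod| = r ω |cosθ| / √(L² − r² sin²θ) = 0.0576·9.14·0.51054/0.23054 = 1.1659 rad/s.

1.17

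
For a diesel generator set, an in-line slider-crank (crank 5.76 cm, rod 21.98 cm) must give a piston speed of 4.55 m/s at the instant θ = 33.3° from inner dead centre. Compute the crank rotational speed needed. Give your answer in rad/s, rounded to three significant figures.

For an in-line slider-crank, |v_piston| = rω|sinθ|·[1 + r cosθ/√(L² − r² sin²θ)].
With r = 0.0576 m, L = 0.2198 m, θ = 33.3°: the bracketed kinematic factor |dx/dθ| = 0.038623 m.
ω = v/|dx/dθ| = 4.55/0.038623 = 117.81 rad/s.

118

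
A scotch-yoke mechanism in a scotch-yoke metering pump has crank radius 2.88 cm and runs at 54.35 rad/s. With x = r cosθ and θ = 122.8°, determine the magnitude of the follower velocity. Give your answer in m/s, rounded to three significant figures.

1.32

ω = 54.35 rad/s
x = r cosθ ⇒ ẋ = −rω sinθ.
|v| = rω|sinθ| = 0.0288·54.35·|sin 122.8°| = 1.3157 m/s.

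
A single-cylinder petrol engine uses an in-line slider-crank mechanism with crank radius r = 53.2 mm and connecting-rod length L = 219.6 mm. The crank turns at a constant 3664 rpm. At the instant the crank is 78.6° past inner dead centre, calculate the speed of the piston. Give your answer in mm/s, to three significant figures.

ω = 2π·3664/60 = 383.7 rad/s
For an in-line slider-crank, x = r cosθ + √(L² − r² sin²θ), so v = −rω sinθ·[1 + r cosθ/√(L² − r² sin²θ)].
With r = 0.0532 m, L = 0.2196 m, θ = 78.6°: √(L² − r² sin²θ) = 0.21332 m.
v = −0.0532·383.7·0.98027·[1 + 0.0532·0.19766/0.21332] = -20.996 m/s.
|v| = 20.996 m/s = 20996 mm/s.

21000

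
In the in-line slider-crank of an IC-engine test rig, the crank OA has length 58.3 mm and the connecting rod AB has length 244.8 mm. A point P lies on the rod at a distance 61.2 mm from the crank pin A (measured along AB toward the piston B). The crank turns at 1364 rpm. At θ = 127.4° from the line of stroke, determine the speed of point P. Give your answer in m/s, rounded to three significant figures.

ω = 142.8 rad/s.  Crank-pin speed |V_A| = rω = 8.3274 m/s, perpendicular to OA.
Rod angle: sinφ = −(r/L) sinθ ⇒ φ = -10.906°; ω_rod = −rω cosθ/√(L²−r²sin²θ) = +21.041 rad/s.
V_P = V_A + ω_rod × AP, with AP = 0.0612 m along the rod.
Components: V_Px = −rω sinθ − a·ω_rod·sinφ = -6.3718 m/s;  V_Py = rω cosθ + a·ω_rod·cosφ = -3.7934 m/s.
|V_P| = √(V_Px² + V_Py²) = 7.4155 m/s.

7.42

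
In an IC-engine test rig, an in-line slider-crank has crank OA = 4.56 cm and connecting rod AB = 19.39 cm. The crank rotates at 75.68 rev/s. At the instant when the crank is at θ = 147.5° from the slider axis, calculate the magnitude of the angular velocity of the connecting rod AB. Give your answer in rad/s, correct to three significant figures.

95.1

ω = 475.5 rad/s (converted from 75.68 rev/s).
The rod makes angle φ with the slider axis where L sinφ = r sinθ; differentiating, L cosφ·φ̇ = r ω cosθ.
L cosφ = √(L² − r² sin²θ) = 0.19235 m.
|ω_rod| = r ω |cosθ| / √(L² − r² sin²θ) = 0.0456·475.5·0.84339/0.19235 = 95.076 rad/s.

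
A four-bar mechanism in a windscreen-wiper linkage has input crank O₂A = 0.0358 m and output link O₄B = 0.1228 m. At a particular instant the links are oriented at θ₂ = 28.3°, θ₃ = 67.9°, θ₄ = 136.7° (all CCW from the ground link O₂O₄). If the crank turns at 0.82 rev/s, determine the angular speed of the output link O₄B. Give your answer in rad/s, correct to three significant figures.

ω₂ = 5.152 rad/s (from 0.82 rev/s).
Differentiating the loop-closure r₂e^{iθ₂}+r₃e^{iθ₃}=r₁+r₄e^{iθ₄} gives r₂ω₂e^{iθ₂}+r₃ω₃e^{iθ₃}=r₄ω₄e^{iθ₄}.
Eliminating the other unknown: ω₄ = r₂ω₂ sin(θ₂−θ₃) / [r₄ sin(θ₄−θ₃)].
Numerator sine = -0.63742; denominator sine = +0.93232.
Result = 0.0358·5.152·(-0.63742) / (0.1228·(+0.93232)) = -1.0269 rad/s; magnitude 1.0269 rad/s.

1.03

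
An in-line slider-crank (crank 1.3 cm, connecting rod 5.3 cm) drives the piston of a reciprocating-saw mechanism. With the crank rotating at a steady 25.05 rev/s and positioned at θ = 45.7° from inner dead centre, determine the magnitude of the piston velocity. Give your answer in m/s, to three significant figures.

1.72

ω = 2π·25.1 = 157.4 rad/s
For an in-line slider-crank, x = r cosθ + √(L² − r² sin²θ), so v = −rω sinθ·[1 + r cosθ/√(L² − r² sin²θ)].
With r = 0.013 m, L = 0.053 m, θ = 45.7°: √(L² − r² sin²θ) = 0.052177 m.
v = −0.013·157.4·0.71569·[1 + 0.013·0.69842/0.052177] = -1.7192 m/s.
|v| = 1.7192 m/s.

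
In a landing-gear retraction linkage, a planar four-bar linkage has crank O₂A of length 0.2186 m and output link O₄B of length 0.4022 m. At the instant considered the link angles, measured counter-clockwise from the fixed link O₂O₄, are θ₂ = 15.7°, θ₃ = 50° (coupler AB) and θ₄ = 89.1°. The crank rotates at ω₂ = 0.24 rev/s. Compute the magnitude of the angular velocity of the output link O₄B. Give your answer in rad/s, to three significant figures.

ω₂ = 1.508 rad/s (from 0.24 rev/s).
Differentiating the loop-closure r₂e^{iθ₂}+r₃e^{iθ₃}=r₁+r₄e^{iθ₄} gives r₂ω₂e^{iθ₂}+r₃ω₃e^{iθ₃}=r₄ω₄e^{iθ₄}.
Eliminating the other unknown: ω₄ = r₂ω₂ sin(θ₂−θ₃) / [r₄ sin(θ₄−θ₃)].
Numerator sine = -0.56353; denominator sine = +0.63068.
Result = 0.2186·1.508·(-0.56353) / (0.4022·(+0.63068)) = -0.73233 rad/s; magnitude 0.73233 rad/s.

0.732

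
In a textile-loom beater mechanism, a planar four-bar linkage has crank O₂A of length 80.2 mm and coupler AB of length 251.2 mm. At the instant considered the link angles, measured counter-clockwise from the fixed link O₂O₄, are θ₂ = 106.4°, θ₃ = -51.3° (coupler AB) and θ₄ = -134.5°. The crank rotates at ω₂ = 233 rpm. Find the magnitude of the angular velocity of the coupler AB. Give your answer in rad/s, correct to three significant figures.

ω₂ = 24.4 rad/s (from 233 rpm).
Differentiating the loop-closure r₂e^{iθ₂}+r₃e^{iθ₃}=r₁+r₄e^{iθ₄} gives r₂ω₂e^{iθ₂}+r₃ω₃e^{iθ₃}=r₄ω₄e^{iθ₄}.
Eliminating the other unknown: ω₃ = r₂ω₂ sin(θ₄−θ₂) / [r₃ sin(θ₃−θ₄)].
Numerator sine = +0.87377; denominator sine = +0.99297.
Result = 0.0802·24.4·(+0.87377) / (0.2512·(+0.99297)) = +6.8549 rad/s; magnitude 6.8549 rad/s.

6.85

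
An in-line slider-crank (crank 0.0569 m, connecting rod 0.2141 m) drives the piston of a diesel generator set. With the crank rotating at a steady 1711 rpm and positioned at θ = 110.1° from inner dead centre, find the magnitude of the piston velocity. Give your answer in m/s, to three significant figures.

8.67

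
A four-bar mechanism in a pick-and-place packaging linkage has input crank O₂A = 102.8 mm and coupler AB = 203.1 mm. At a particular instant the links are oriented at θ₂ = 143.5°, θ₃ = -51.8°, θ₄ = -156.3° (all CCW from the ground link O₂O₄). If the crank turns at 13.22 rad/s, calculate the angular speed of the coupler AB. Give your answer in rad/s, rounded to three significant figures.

ω₂ = 13.22 rad/s
Differentiating the loop-closure r₂e^{iθ₂}+r₃e^{iθ₃}=r₁+r₄e^{iθ₄} gives r₂ω₂e^{iθ₂}+r₃ω₃e^{iθ₃}=r₄ω₄e^{iθ₄}.
Eliminating the other unknown: ω₃ = r₂ω₂ sin(θ₄−θ₂) / [r₃ sin(θ₃−θ₄)].
Numerator sine = +0.86777; denominator sine = +0.96815.
Result = 0.1028·13.22·(+0.86777) / (0.2031·(+0.96815)) = +5.9976 rad/s; magnitude 5.9976 rad/s.

6.00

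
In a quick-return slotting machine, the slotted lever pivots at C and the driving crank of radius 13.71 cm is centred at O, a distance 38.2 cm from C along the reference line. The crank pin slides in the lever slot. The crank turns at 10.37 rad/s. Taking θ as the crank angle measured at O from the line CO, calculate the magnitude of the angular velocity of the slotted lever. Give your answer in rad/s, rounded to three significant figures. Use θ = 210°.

ω = 10.37 rad/s
Crank pin A relative to C: A = (d + r cosθ, r sinθ); lever angle φ = atan2(r sinθ, d + r cosθ).
Differentiating tanφ: φ̇ = rω(d cosθ + r)/(d² + r² + 2dr cosθ).
d² + r² + 2dr cosθ = |CA|² = 0.0740091 m²;  d cosθ + r = -0.19372 m.
|ω_lever| = |0.1371·10.37·-0.19372| / 0.0740091 = 3.7214 rad/s.

3.72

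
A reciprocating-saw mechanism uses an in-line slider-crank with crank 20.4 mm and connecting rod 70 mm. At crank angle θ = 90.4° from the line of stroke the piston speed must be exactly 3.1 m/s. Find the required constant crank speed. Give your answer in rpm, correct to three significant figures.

1450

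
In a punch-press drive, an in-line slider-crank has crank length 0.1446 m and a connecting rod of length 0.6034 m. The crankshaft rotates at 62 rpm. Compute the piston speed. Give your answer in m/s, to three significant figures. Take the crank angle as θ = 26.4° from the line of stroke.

0.508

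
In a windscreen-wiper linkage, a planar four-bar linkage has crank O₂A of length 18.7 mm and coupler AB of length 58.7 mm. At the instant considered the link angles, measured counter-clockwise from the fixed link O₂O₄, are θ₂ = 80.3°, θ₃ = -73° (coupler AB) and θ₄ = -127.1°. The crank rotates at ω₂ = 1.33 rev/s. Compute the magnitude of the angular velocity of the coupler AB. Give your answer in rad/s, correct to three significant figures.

ω₂ = 8.357 rad/s (from 1.33 rev/s).
Differentiating the loop-closure r₂e^{iθ₂}+r₃e^{iθ₃}=r₁+r₄e^{iθ₄} gives r₂ω₂e^{iθ₂}+r₃ω₃e^{iθ₃}=r₄ω₄e^{iθ₄}.
Eliminating the other unknown: ω₃ = r₂ω₂ sin(θ₄−θ₂) / [r₃ sin(θ₃−θ₄)].
Numerator sine = +0.46020; denominator sine = +0.81004.
Result = 0.0187·8.357·(+0.46020) / (0.0587·(+0.81004)) = +1.5124 rad/s; magnitude 1.5124 rad/s.

1.51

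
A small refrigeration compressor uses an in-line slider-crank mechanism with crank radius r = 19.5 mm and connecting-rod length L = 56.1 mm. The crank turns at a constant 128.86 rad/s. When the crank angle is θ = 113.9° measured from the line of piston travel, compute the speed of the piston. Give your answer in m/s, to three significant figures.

1.96

ω = 128.9 rad/s
For an in-line slider-crank, x = r cosθ + √(L² − r² sin²θ), so v = −rω sinθ·[1 + r cosθ/√(L² − r² sin²θ)].
With r = 0.0195 m, L = 0.0561 m, θ = 113.9°: √(L² − r² sin²θ) = 0.053192 m.
v = −0.0195·128.9·0.91425·[1 + 0.0195·-0.40514/0.053192] = -1.9561 m/s.
|v| = 1.9561 m/s.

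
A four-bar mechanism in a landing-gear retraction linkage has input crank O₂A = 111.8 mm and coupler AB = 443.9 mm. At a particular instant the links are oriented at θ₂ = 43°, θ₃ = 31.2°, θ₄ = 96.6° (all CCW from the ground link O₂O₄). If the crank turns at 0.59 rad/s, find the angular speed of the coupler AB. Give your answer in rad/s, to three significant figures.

ω₂ = 0.59 rad/s
Differentiating the loop-closure r₂e^{iθ₂}+r₃e^{iθ₃}=r₁+r₄e^{iθ₄} gives r₂ω₂e^{iθ₂}+r₃ω₃e^{iθ₃}=r₄ω₄e^{iθ₄}.
Eliminating the other unknown: ω₃ = r₂ω₂ sin(θ₄−θ₂) / [r₃ sin(θ₃−θ₄)].
Numerator sine = +0.80489; denominator sine = -0.90924.
Result = 0.1118·0.59·(+0.80489) / (0.4439·(-0.90924)) = -0.13154 rad/s; magnitude 0.13154 rad/s.

0.132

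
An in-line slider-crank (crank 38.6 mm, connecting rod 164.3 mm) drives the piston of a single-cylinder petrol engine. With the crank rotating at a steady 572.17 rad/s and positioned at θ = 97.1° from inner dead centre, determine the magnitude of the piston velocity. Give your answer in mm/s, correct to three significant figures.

21300

ω = 572.2 rad/s
For an in-line slider-crank, x = r cosθ + √(L² − r² sin²θ), so v = −rω sinθ·[1 + r cosθ/√(L² − r² sin²θ)].
With r = 0.0386 m, L = 0.1643 m, θ = 97.1°: √(L² − r² sin²θ) = 0.15977 m.
v = −0.0386·572.2·0.99233·[1 + 0.0386·-0.12360/0.15977] = -21.262 m/s.
|v| = 21.262 m/s = 21262 mm/s.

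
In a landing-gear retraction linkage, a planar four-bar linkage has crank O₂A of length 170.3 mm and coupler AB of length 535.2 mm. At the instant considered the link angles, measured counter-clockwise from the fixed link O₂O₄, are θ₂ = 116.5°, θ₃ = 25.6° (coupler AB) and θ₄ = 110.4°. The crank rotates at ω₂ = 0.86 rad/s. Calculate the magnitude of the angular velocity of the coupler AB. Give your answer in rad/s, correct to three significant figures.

0.0292

ω₂ = 0.86 rad/s
Differentiating the loop-closure r₂e^{iθ₂}+r₃e^{iθ₃}=r₁+r₄e^{iθ₄} gives r₂ω₂e^{iθ₂}+r₃ω₃e^{iθ₃}=r₄ω₄e^{iθ₄}.
Eliminating the other unknown: ω₃ = r₂ω₂ sin(θ₄−θ₂) / [r₃ sin(θ₃−θ₄)].
Numerator sine = -0.10626; denominator sine = -0.99588.
Result = 0.1703·0.86·(-0.10626) / (0.5352·(-0.99588)) = +0.029199 rad/s; magnitude 0.029199 rad/s.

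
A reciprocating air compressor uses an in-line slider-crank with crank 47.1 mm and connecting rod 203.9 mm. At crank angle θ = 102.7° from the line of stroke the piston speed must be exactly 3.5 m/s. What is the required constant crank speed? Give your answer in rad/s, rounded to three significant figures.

80.4

For an in-line slider-crank, |v_piston| = rω|sinθ|·[1 + r cosθ/√(L² − r² sin²θ)].
With r = 0.0471 m, L = 0.2039 m, θ = 102.7°: the bracketed kinematic factor |dx/dθ| = 0.043553 m.
ω = v/|dx/dθ| = 3.5/0.043553 = 80.362 rad/s.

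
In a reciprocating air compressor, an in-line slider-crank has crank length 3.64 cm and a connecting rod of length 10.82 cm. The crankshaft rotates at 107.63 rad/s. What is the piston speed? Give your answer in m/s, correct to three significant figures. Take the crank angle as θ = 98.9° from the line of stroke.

3.66

ω = 107.6 rad/s
For an in-line slider-crank, x = r cosθ + √(L² − r² sin²θ), so v = −rω sinθ·[1 + r cosθ/√(L² − r² sin²θ)].
With r = 0.0364 m, L = 0.1082 m, θ = 98.9°: √(L² − r² sin²θ) = 0.10205 m.
v = −0.0364·107.6·0.98796·[1 + 0.0364·-0.15471/0.10205] = -3.657 m/s.
|v| = 3.657 m/s.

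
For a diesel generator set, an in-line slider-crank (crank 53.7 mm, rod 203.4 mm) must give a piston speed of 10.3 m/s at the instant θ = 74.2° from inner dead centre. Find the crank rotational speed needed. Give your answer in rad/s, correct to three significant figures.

186

For an in-line slider-crank, |v_piston| = rω|sinθ|·[1 + r cosθ/√(L² − r² sin²θ)].
With r = 0.0537 m, L = 0.2034 m, θ = 74.2°: the bracketed kinematic factor |dx/dθ| = 0.055511 m.
ω = v/|dx/dθ| = 10.3/0.055511 = 185.55 rad/s.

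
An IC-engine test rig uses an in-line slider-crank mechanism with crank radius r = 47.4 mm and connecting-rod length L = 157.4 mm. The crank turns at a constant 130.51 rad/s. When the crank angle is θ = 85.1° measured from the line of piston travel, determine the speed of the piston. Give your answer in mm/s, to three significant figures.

6330

ω = 130.5 rad/s
For an in-line slider-crank, x = r cosθ + √(L² − r² sin²θ), so v = −rω sinθ·[1 + r cosθ/√(L² − r² sin²θ)].
With r = 0.0474 m, L = 0.1574 m, θ = 85.1°: √(L² − r² sin²θ) = 0.15015 m.
v = −0.0474·130.5·0.99635·[1 + 0.0474·0.08542/0.15015] = -6.3298 m/s.
|v| = 6.3298 m/s = 6329.8 mm/s.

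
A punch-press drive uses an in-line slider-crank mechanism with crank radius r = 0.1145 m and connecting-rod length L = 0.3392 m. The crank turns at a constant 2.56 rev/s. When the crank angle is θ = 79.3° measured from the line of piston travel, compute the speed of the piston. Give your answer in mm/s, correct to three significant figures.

1930

ω = 2π·2.56 = 16.08 rad/s
For an in-line slider-crank, x = r cosθ + √(L² − r² sin²θ), so v = −rω sinθ·[1 + r cosθ/√(L² − r² sin²θ)].
With r = 0.1145 m, L = 0.3392 m, θ = 79.3°: √(L² − r² sin²θ) = 0.32 m.
v = −0.1145·16.08·0.98261·[1 + 0.1145·0.18567/0.32] = -1.9299 m/s.
|v| = 1.9299 m/s = 1929.9 mm/s.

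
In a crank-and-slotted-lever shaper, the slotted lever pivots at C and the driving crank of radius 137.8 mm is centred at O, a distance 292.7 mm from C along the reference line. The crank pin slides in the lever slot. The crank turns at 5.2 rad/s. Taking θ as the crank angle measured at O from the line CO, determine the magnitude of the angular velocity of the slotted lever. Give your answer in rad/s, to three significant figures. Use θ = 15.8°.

ω = 5.2 rad/s
Crank pin A relative to C: A = (d + r cosθ, r sinθ); lever angle φ = atan2(r sinθ, d + r cosθ).
Differentiating tanφ: φ̇ = rω(d cosθ + r)/(d² + r² + 2dr cosθ).
d² + r² + 2dr cosθ = |CA|² = 0.182282 m²;  d cosθ + r = +0.41944 m.
|ω_lever| = |0.1378·5.2·+0.41944| / 0.182282 = 1.6488 rad/s.

1.65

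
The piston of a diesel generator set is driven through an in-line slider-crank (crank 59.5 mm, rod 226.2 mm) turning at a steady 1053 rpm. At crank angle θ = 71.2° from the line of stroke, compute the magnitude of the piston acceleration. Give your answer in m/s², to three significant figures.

ω = 2π·1053/60 = 110.3 rad/s
x(θ) = r cosθ + √(L² − r² sin²θ); with ω constant, a = ω²·d²x/dθ².
d²x/dθ² = −r cosθ − r²(cos2θ)/√u − r⁴ sin²2θ/(4u^{3/2}),  u = L² − r² sin²θ = 0.0479939 m².
Substituting r = 0.0595 m, L = 0.2262 m, θ = 71.2°: d²x/dθ² = -0.0064824 m.
a = ω²·d²x/dθ² = (110.3)²·(-0.0064824) = -78.822 m/s²;  |a| = 78.822 m/s².

78.8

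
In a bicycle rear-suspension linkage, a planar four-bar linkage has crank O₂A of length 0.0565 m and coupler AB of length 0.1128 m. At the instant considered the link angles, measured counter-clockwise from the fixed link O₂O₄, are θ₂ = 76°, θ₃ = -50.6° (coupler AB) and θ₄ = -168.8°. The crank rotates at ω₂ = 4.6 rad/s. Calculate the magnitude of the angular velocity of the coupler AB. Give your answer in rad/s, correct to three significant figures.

ω₂ = 4.6 rad/s
Differentiating the loop-closure r₂e^{iθ₂}+r₃e^{iθ₃}=r₁+r₄e^{iθ₄} gives r₂ω₂e^{iθ₂}+r₃ω₃e^{iθ₃}=r₄ω₄e^{iθ₄}.
Eliminating the other unknown: ω₃ = r₂ω₂ sin(θ₄−θ₂) / [r₃ sin(θ₃−θ₄)].
Numerator sine = +0.90483; denominator sine = +0.88130.
Result = 0.0565·4.6·(+0.90483) / (0.1128·(+0.88130)) = +2.3656 rad/s; magnitude 2.3656 rad/s.

2.37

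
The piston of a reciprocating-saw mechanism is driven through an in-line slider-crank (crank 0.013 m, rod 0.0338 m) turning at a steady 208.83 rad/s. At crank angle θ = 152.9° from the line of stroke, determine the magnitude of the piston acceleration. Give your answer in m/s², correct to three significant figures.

370

ω = 208.8 rad/s
x(θ) = r cosθ + √(L² − r² sin²θ); with ω constant, a = ω²·d²x/dθ².
d²x/dθ² = −r cosθ − r²(cos2θ)/√u − r⁴ sin²2θ/(4u^{3/2}),  u = L² − r² sin²θ = 0.00110737 m².
Substituting r = 0.013 m, L = 0.0338 m, θ = 152.9°: d²x/dθ² = +0.0084746 m.
a = ω²·d²x/dθ² = (208.8)²·(+0.0084746) = +369.58 m/s²;  |a| = 369.58 m/s².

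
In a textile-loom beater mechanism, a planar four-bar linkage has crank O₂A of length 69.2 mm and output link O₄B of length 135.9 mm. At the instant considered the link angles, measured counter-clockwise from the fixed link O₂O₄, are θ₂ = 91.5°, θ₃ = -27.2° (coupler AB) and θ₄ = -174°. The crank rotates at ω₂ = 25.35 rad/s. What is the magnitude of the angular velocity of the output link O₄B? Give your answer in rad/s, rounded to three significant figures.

20.7

ω₂ = 25.35 rad/s
Differentiating the loop-closure r₂e^{iθ₂}+r₃e^{iθ₃}=r₁+r₄e^{iθ₄} gives r₂ω₂e^{iθ₂}+r₃ω₃e^{iθ₃}=r₄ω₄e^{iθ₄}.
Eliminating the other unknown: ω₄ = r₂ω₂ sin(θ₂−θ₃) / [r₄ sin(θ₄−θ₃)].
Numerator sine = +0.87715; denominator sine = -0.54756.
Result = 0.0692·25.35·(+0.87715) / (0.1359·(-0.54756)) = -20.678 rad/s; magnitude 20.678 rad/s.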